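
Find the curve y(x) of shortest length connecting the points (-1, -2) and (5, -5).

Arc-length functional: J[y] = ∫ sqrt(1 + (y')^2) dx.
Lagrangian L = sqrt(1 + (y')^2) has no explicit y dependence, so ∂L/∂y = 0 and the Euler-Lagrange equation gives
    d/dx( y' / sqrt(1 + (y')^2) ) = 0  ⇒  y' / sqrt(1 + (y')^2) = const.
Hence y' is constant, so y(x) is affine.
Fitting the endpoints (-1, -2) and (5, -5):
    slope m = ((-5) − (-2)) / (5 − (-1)) = -1/2,
    intercept c = (-2) − m·(-1) = -5/2.
Extremal: y(x) = (-1/2) x - 5/2.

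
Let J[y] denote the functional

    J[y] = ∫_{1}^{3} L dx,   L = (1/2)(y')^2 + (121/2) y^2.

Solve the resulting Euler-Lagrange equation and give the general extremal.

The Lagrangian is L = (1/2)(y')^2 + (121/2) y^2.
∂L/∂y = 121y.
∂L/∂y' = y'.
The Euler-Lagrange equation d/dx(∂L/∂y') − ∂L/∂y = 0 becomes:
    y'' - 121 y = 0
General solution: y(x) = A e^(11x) + B e^(-11x), where A and B are arbitrary constants fixed by the endpoint conditions.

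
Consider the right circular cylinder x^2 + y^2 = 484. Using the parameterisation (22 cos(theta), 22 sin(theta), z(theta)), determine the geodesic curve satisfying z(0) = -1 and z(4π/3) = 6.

Parameterise the cylinder of radius R = 22 as
    r(θ) = (22 cos θ, 22 sin θ, z(θ)).
The arc-length element is
    ds = sqrt(484 + (dz/dθ)^2) dθ,
so the Lagrangian is L = sqrt(484 + z'^2).
L depends on z' only, not on z or θ, so ∂L/∂z = 0 and
    ∂L/∂z' = z' / sqrt(484 + z'^2).
The Euler-Lagrange equation gives
    d/dθ( z' / sqrt(484 + z'^2) ) = 0,
so z' is constant. Integrating once:
    z(θ) = a θ + b,
a helix on the cylinder (a straight line when the cylinder is unrolled). The constants a, b are determined by the endpoint conditions.
With endpoint conditions z(0) = -1 and z(4π/3) = 6: from z(0) = b we get b = -1, and a·4π/3 + -1 = 6 gives a = 21/(4π), so
    z(θ) = (21/(4π)) θ − 1.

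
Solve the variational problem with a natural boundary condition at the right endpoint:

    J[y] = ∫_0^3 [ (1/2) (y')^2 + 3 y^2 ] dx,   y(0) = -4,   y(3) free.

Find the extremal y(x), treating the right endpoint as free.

The Lagrangian L = (1/2) (y')^2 + 3 y^2 gives
    ∂L/∂y = 6 y,   ∂L/∂y' = y'.
Euler-Lagrange: y'' − 6 y = 0.
With k = sqrt(6), the general solution is
    y(x) = A cosh(sqrt(6) x) + B sinh(sqrt(6) x).
Fixed left endpoint y(0) = -4 ⇒ A = -4.
The right endpoint x = 3 is free, so the natural (transversality) condition is ∂L/∂y' |_{x=3} = 0, i.e. y'(3) = 0.
Compute y'(x) = A k sinh(k x) + B k cosh(k x), so
    y'(3) = A k sinh(k·3) + B k cosh(k·3) = 0
    ⇒ B = −A tanh(k·3) = 4 tanh(sqrt(6)·3).
Therefore the extremal is
    y(x) = −4 cosh(sqrt(6) x) + 4 tanh(sqrt(6)·3) sinh(sqrt(6) x).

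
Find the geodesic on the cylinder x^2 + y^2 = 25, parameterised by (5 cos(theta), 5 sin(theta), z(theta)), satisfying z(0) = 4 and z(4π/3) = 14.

Parameterise the cylinder of radius R = 5 as
    r(θ) = (5 cos θ, 5 sin θ, z(θ)).
The arc-length element is
    ds = sqrt(25 + (dz/dθ)^2) dθ,
so the Lagrangian is L = sqrt(25 + z'^2).
L depends on z' only, not on z or θ, so ∂L/∂z = 0 and
    ∂L/∂z' = z' / sqrt(25 + z'^2).
The Euler-Lagrange equation gives
    d/dθ( z' / sqrt(25 + z'^2) ) = 0,
so z' is constant. Integrating once:
    z(θ) = a θ + b,
a helix on the cylinder (a straight line when the cylinder is unrolled). The constants a, b are determined by the endpoint conditions.
With endpoint conditions z(0) = 4 and z(4π/3) = 14: from z(0) = b we get b = 4, and a·4π/3 + 4 = 14 gives a = 15/(2π), so
    z(θ) = (15/(2π)) θ + 4.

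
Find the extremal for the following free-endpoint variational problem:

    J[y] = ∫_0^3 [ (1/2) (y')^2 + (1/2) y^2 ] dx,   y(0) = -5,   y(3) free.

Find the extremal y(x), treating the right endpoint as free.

The Lagrangian L = (1/2) (y')^2 + (1/2) y^2 gives
    ∂L/∂y = 1 y,   ∂L/∂y' = y'.
Euler-Lagrange: y'' − y = 0.
With k = 1, the general solution is
    y(x) = A cosh(x) + B sinh(x).
Fixed left endpoint y(0) = -5 ⇒ A = -5.
The right endpoint x = 3 is free, so the natural (transversality) condition is ∂L/∂y' |_{x=3} = 0, i.e. y'(3) = 0.
Compute y'(x) = A k sinh(k x) + B k cosh(k x), so
    y'(3) = A k sinh(k·3) + B k cosh(k·3) = 0
    ⇒ B = −A tanh(k·3) = 5 tanh(1·3).
Therefore the extremal is
    y(x) = −5 cosh(1 x) + 5 tanh(1·3) sinh(1 x).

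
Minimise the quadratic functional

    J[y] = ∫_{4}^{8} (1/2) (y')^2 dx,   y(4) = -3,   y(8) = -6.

The Lagrangian is L = (1/2) (y')^2.
Compute ∂L/∂y = 0, ∂L/∂y' = y'.
The Euler-Lagrange equation d/dx(∂L/∂y') − ∂L/∂y = 0 reduces to
    y'' = 0.
Its general solution is
    y(x) = A x + B,
with A, B fixed by the endpoint conditions.
Applying the endpoint conditions y(4) = -3 and y(8) = -6: solve A·4 + B = -3 and A·8 + B = -6. Subtracting gives A(8 − 4) = -6 − -3, so A = -3/4, and B = -3 − A·4 = 0. Therefore
    y(x) = (-3/4) x.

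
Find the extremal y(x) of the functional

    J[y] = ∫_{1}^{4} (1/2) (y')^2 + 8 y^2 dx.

The Lagrangian is L = (1/2) (y')^2 + 8 y^2.
Compute ∂L/∂y = 16y, ∂L/∂y' = y'.
The Euler-Lagrange equation d/dx(∂L/∂y') − ∂L/∂y = 0 reduces to
    y'' − 16 y = 0.
Its general solution is
    y(x) = A e^(4x) + B e^(−4x),
with A, B fixed by the endpoint conditions.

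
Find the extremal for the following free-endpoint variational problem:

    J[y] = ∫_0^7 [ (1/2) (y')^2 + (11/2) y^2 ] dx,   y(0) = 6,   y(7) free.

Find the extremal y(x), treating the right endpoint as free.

The Lagrangian L = (1/2) (y')^2 + (11/2) y^2 gives
    ∂L/∂y = 11 y,   ∂L/∂y' = y'.
Euler-Lagrange: y'' − 11 y = 0.
With k = sqrt(11), the general solution is
    y(x) = A cosh(sqrt(11) x) + B sinh(sqrt(11) x).
Fixed left endpoint y(0) = 6 ⇒ A = 6.
The right endpoint x = 7 is free, so the natural (transversality) condition is ∂L/∂y' |_{x=7} = 0, i.e. y'(7) = 0.
Compute y'(x) = A k sinh(k x) + B k cosh(k x), so
    y'(7) = A k sinh(k·7) + B k cosh(k·7) = 0
    ⇒ B = −A tanh(k·7) = − 6 tanh(sqrt(11)·7).
Therefore the extremal is
    y(x) = 6 cosh(sqrt(11) x) − 6 tanh(sqrt(11)·7) sinh(sqrt(11) x).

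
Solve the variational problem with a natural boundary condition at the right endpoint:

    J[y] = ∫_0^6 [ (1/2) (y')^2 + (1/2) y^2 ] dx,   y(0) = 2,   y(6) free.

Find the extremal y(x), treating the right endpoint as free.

The Lagrangian L = (1/2) (y')^2 + (1/2) y^2 gives
    ∂L/∂y = 1 y,   ∂L/∂y' = y'.
Euler-Lagrange: y'' − y = 0.
With k = 1, the general solution is
    y(x) = A cosh(x) + B sinh(x).
Fixed left endpoint y(0) = 2 ⇒ A = 2.
The right endpoint x = 6 is free, so the natural (transversality) condition is ∂L/∂y' |_{x=6} = 0, i.e. y'(6) = 0.
Compute y'(x) = A k sinh(k x) + B k cosh(k x), so
    y'(6) = A k sinh(k·6) + B k cosh(k·6) = 0
    ⇒ B = −A tanh(k·6) = − 2 tanh(1·6).
Therefore the extremal is
    y(x) = 2 cosh(1 x) − 2 tanh(1·6) sinh(1 x).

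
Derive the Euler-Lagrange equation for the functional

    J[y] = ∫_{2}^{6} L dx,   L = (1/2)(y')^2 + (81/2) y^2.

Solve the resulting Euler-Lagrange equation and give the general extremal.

The Lagrangian is L = (1/2)(y')^2 + (81/2) y^2.
∂L/∂y = 81y.
∂L/∂y' = y'.
The Euler-Lagrange equation d/dx(∂L/∂y') − ∂L/∂y = 0 becomes:
    y'' - 81 y = 0
General solution: y(x) = A e^(9x) + B e^(-9x), where A and B are arbitrary constants fixed by the endpoint conditions.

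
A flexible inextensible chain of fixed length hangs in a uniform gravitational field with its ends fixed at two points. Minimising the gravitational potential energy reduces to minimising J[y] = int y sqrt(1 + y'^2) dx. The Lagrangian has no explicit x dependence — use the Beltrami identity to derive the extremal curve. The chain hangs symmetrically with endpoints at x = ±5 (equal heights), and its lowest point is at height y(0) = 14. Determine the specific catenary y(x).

The Lagrangian L(y, y') = y sqrt(1 + y'^2) has no explicit x dependence, so the Beltrami identity applies:
    L − y' ∂L/∂y' = C.
Compute ∂L/∂y' = y · y' / sqrt(1 + y'^2). Then
    L − y' ∂L/∂y'
    = y sqrt(1 + y'^2) − y · y'^2 / sqrt(1 + y'^2)
    = y (1 + y'^2 − y'^2) / sqrt(1 + y'^2)
    = y / sqrt(1 + y'^2) = C.
Squaring gives y^2 = C^2 (1 + y'^2), i.e.
    y'^2 = y^2 / C^2 − 1.
Separating variables,
    dy / sqrt(y^2 − C^2) = dx / C,
and integrating gives arccosh(y / C) = (x − a)/C, so
    y(x) = C cosh((x − a)/C),
the catenary. The constants C and a are fixed by the two endpoint conditions (and, for the hanging-chain problem, the length constraint selects C).
Now fit the given data. The endpoints x = ±5 are symmetric at equal height, so the catenary is even about its minimum: a = 0 and y(x) = C cosh(x/C). The lowest point is y(0) = C cosh(0) = C, and we are told y(0) = 14, so C = 14. Therefore
    y(x) = 14 cosh(x/14),
and at the endpoints
    y(±5) = 14 cosh(5/14).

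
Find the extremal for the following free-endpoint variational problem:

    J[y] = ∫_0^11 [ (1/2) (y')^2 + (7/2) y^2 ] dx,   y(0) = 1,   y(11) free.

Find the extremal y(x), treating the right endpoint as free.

The Lagrangian L = (1/2) (y')^2 + (7/2) y^2 gives
    ∂L/∂y = 7 y,   ∂L/∂y' = y'.
Euler-Lagrange: y'' − 7 y = 0.
With k = sqrt(7), the general solution is
    y(x) = A cosh(sqrt(7) x) + B sinh(sqrt(7) x).
Fixed left endpoint y(0) = 1 ⇒ A = 1.
The right endpoint x = 11 is free, so the natural (transversality) condition is ∂L/∂y' |_{x=11} = 0, i.e. y'(11) = 0.
Compute y'(x) = A k sinh(k x) + B k cosh(k x), so
    y'(11) = A k sinh(k·11) + B k cosh(k·11) = 0
    ⇒ B = −A tanh(k·11) = − tanh(sqrt(7)·11).
Therefore the extremal is
    y(x) = cosh(sqrt(7) x) − tanh(sqrt(7)·11) sinh(sqrt(7) x).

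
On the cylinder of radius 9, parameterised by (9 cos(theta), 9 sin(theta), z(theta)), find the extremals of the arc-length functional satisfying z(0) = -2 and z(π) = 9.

Parameterise the cylinder of radius R = 9 as
    r(θ) = (9 cos θ, 9 sin θ, z(θ)).
The arc-length element is
    ds = sqrt(81 + (dz/dθ)^2) dθ,
so the Lagrangian is L = sqrt(81 + z'^2).
L depends on z' only, not on z or θ, so ∂L/∂z = 0 and
    ∂L/∂z' = z' / sqrt(81 + z'^2).
The Euler-Lagrange equation gives
    d/dθ( z' / sqrt(81 + z'^2) ) = 0,
so z' is constant. Integrating once:
    z(θ) = a θ + b,
a helix on the cylinder (a straight line when the cylinder is unrolled). The constants a, b are determined by the endpoint conditions.
With endpoint conditions z(0) = -2 and z(π) = 9: from z(0) = b we get b = -2, and a·π + -2 = 9 gives a = 11/π, so
    z(θ) = (11/π) θ − 2.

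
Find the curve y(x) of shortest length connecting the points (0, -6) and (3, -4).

Arc-length functional: J[y] = ∫ sqrt(1 + (y')^2) dx.
Lagrangian L = sqrt(1 + (y')^2) has no explicit y dependence, so ∂L/∂y = 0 and the Euler-Lagrange equation gives
    d/dx( y' / sqrt(1 + (y')^2) ) = 0  ⇒  y' / sqrt(1 + (y')^2) = const.
Hence y' is constant, so y(x) is affine.
Fitting the endpoints (0, -6) and (3, -4):
    slope m = ((-4) − (-6)) / (3 − 0) = 2/3,
    intercept c = (-6) − m·0 = -6.
Extremal: y(x) = (2/3) x - 6.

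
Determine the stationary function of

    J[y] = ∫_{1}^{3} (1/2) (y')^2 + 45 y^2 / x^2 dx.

The Lagrangian is L = (1/2) (y')^2 + 45 y^2 / x^2.
Compute ∂L/∂y = 90y/x^2, ∂L/∂y' = y'.
The Euler-Lagrange equation d/dx(∂L/∂y') − ∂L/∂y = 0 reduces to
    y'' − 90/x^2 · y = 0  (x > 0).
Its general solution is
    y(x) = A x^10 + B x^(-9),
with A, B fixed by the endpoint conditions.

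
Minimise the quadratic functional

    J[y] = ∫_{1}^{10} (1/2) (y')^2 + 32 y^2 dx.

The Lagrangian is L = (1/2) (y')^2 + 32 y^2.
Compute ∂L/∂y = 64y, ∂L/∂y' = y'.
The Euler-Lagrange equation d/dx(∂L/∂y') − ∂L/∂y = 0 reduces to
    y'' − 64 y = 0.
Its general solution is
    y(x) = A e^(8x) + B e^(−8x),
with A, B fixed by the endpoint conditions.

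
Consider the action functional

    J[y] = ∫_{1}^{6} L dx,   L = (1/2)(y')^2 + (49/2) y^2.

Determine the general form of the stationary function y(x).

The Lagrangian is L = (1/2)(y')^2 + (49/2) y^2.
∂L/∂y = 49y.
∂L/∂y' = y'.
The Euler-Lagrange equation d/dx(∂L/∂y') − ∂L/∂y = 0 becomes:
    y'' - 49 y = 0
General solution: y(x) = A e^(7x) + B e^(-7x), where A and B are arbitrary constants fixed by the endpoint conditions.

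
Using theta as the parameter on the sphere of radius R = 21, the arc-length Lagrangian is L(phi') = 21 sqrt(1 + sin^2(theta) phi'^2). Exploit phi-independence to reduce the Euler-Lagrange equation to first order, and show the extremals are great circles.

On the sphere of radius R = 21 with spherical coordinates (θ, φ), the induced metric is
    ds^2 = 441(dθ^2 + sin^2(θ) dφ^2).
Parameterise by θ; the arc-length functional is
    J[φ] = ∫ 21 sqrt(1 + sin^2(θ) (dφ/dθ)^2) dθ,
so L = 21 sqrt(1 + sin^2(θ) φ'^2). Compute
    ∂L/∂φ = 0  (L has no explicit φ dependence),
    ∂L/∂φ' = 21 sin^2(θ) φ' / sqrt(1 + sin^2(θ) φ'^2).
Since ∂L/∂φ = 0, the Euler-Lagrange equation
    d/dθ(∂L/∂φ') − ∂L/∂φ = 0
reduces to d/dθ(∂L/∂φ') = 0, i.e. the momentum conjugate to φ is conserved:
    21 sin^2(θ) φ' / sqrt(1 + sin^2(θ) φ'^2) = C.
The overall factor of 21 is constant, so dividing through gives Clairaut's relation sin^2(θ) φ' / sqrt(1 + sin^2(θ) φ'^2) = C' (with C' = C/21). Solving for φ' and integrating gives the great-circle family
    cot(θ) = A cos(φ − φ_0),
i.e. the intersection of the sphere with a plane through the origin. The two constants A and φ_0 (equivalently C and one phase) are fixed by the two endpoint conditions.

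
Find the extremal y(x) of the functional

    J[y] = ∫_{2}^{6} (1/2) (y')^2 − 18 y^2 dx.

The Lagrangian is L = (1/2) (y')^2 − 18 y^2.
Compute ∂L/∂y = -36y, ∂L/∂y' = y'.
The Euler-Lagrange equation d/dx(∂L/∂y') − ∂L/∂y = 0 reduces to
    y'' + 36 y = 0.
Its general solution is
    y(x) = A sin(6x) + B cos(6x),
with A, B fixed by the endpoint conditions.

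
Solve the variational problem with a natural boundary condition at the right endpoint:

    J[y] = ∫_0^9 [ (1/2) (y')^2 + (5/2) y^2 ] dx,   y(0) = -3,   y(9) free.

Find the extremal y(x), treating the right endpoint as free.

The Lagrangian L = (1/2) (y')^2 + (5/2) y^2 gives
    ∂L/∂y = 5 y,   ∂L/∂y' = y'.
Euler-Lagrange: y'' − 5 y = 0.
With k = sqrt(5), the general solution is
    y(x) = A cosh(sqrt(5) x) + B sinh(sqrt(5) x).
Fixed left endpoint y(0) = -3 ⇒ A = -3.
The right endpoint x = 9 is free, so the natural (transversality) condition is ∂L/∂y' |_{x=9} = 0, i.e. y'(9) = 0.
Compute y'(x) = A k sinh(k x) + B k cosh(k x), so
    y'(9) = A k sinh(k·9) + B k cosh(k·9) = 0
    ⇒ B = −A tanh(k·9) = 3 tanh(sqrt(5)·9).
Therefore the extremal is
    y(x) = −3 cosh(sqrt(5) x) + 3 tanh(sqrt(5)·9) sinh(sqrt(5) x).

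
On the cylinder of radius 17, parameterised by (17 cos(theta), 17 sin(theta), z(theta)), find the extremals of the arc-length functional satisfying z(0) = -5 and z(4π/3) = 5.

Parameterise the cylinder of radius R = 17 as
    r(θ) = (17 cos θ, 17 sin θ, z(θ)).
The arc-length element is
    ds = sqrt(289 + (dz/dθ)^2) dθ,
so the Lagrangian is L = sqrt(289 + z'^2).
L depends on z' only, not on z or θ, so ∂L/∂z = 0 and
    ∂L/∂z' = z' / sqrt(289 + z'^2).
The Euler-Lagrange equation gives
    d/dθ( z' / sqrt(289 + z'^2) ) = 0,
so z' is constant. Integrating once:
    z(θ) = a θ + b,
a helix on the cylinder (a straight line when the cylinder is unrolled). The constants a, b are determined by the endpoint conditions.
With endpoint conditions z(0) = -5 and z(4π/3) = 5: from z(0) = b we get b = -5, and a·4π/3 + -5 = 5 gives a = 15/(2π), so
    z(θ) = (15/(2π)) θ − 5.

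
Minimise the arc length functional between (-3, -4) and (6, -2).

Arc-length functional: J[y] = ∫ sqrt(1 + (y')^2) dx.
Lagrangian L = sqrt(1 + (y')^2) has no explicit y dependence, so ∂L/∂y = 0 and the Euler-Lagrange equation gives
    d/dx( y' / sqrt(1 + (y')^2) ) = 0  ⇒  y' / sqrt(1 + (y')^2) = const.
Hence y' is constant, so y(x) is affine.
Fitting the endpoints (-3, -4) and (6, -2):
    slope m = ((-2) − (-4)) / (6 − (-3)) = 2/9,
    intercept c = (-4) − m·(-3) = -10/3.
Extremal: y(x) = (2/9) x - 10/3.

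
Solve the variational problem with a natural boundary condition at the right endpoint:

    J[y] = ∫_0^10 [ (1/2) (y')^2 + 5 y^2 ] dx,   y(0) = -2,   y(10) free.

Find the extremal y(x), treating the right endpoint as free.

The Lagrangian L = (1/2) (y')^2 + 5 y^2 gives
    ∂L/∂y = 10 y,   ∂L/∂y' = y'.
Euler-Lagrange: y'' − 10 y = 0.
With k = sqrt(10), the general solution is
    y(x) = A cosh(sqrt(10) x) + B sinh(sqrt(10) x).
Fixed left endpoint y(0) = -2 ⇒ A = -2.
The right endpoint x = 10 is free, so the natural (transversality) condition is ∂L/∂y' |_{x=10} = 0, i.e. y'(10) = 0.
Compute y'(x) = A k sinh(k x) + B k cosh(k x), so
    y'(10) = A k sinh(k·10) + B k cosh(k·10) = 0
    ⇒ B = −A tanh(k·10) = 2 tanh(sqrt(10)·10).
Therefore the extremal is
    y(x) = −2 cosh(sqrt(10) x) + 2 tanh(sqrt(10)·10) sinh(sqrt(10) x).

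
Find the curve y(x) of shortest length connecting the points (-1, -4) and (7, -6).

Arc-length functional: J[y] = ∫ sqrt(1 + (y')^2) dx.
Lagrangian L = sqrt(1 + (y')^2) has no explicit y dependence, so ∂L/∂y = 0 and the Euler-Lagrange equation gives
    d/dx( y' / sqrt(1 + (y')^2) ) = 0  ⇒  y' / sqrt(1 + (y')^2) = const.
Hence y' is constant, so y(x) is affine.
Fitting the endpoints (-1, -4) and (7, -6):
    slope m = ((-6) − (-4)) / (7 − (-1)) = -1/4,
    intercept c = (-4) − m·(-1) = -17/4.
Extremal: y(x) = (-1/4) x - 17/4.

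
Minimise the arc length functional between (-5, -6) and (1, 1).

Arc-length functional: J[y] = ∫ sqrt(1 + (y')^2) dx.
Lagrangian L = sqrt(1 + (y')^2) has no explicit y dependence, so ∂L/∂y = 0 and the Euler-Lagrange equation gives
    d/dx( y' / sqrt(1 + (y')^2) ) = 0  ⇒  y' / sqrt(1 + (y')^2) = const.
Hence y' is constant, so y(x) is affine.
Fitting the endpoints (-5, -6) and (1, 1):
    slope m = (1 − (-6)) / (1 − (-5)) = 7/6,
    intercept c = (-6) − m·(-5) = -1/6.
Extremal: y(x) = (7/6) x - 1/6.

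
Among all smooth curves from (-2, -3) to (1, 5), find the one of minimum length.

Arc-length functional: J[y] = ∫ sqrt(1 + (y')^2) dx.
Lagrangian L = sqrt(1 + (y')^2) has no explicit y dependence, so ∂L/∂y = 0 and the Euler-Lagrange equation gives
    d/dx( y' / sqrt(1 + (y')^2) ) = 0  ⇒  y' / sqrt(1 + (y')^2) = const.
Hence y' is constant, so y(x) is affine.
Fitting the endpoints (-2, -3) and (1, 5):
    slope m = (5 − (-3)) / (1 − (-2)) = 8/3,
    intercept c = (-3) − m·(-2) = 7/3.
Extremal: y(x) = (8/3) x + 7/3.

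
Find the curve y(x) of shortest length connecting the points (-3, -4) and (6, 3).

Arc-length functional: J[y] = ∫ sqrt(1 + (y')^2) dx.
Lagrangian L = sqrt(1 + (y')^2) has no explicit y dependence, so ∂L/∂y = 0 and the Euler-Lagrange equation gives
    d/dx( y' / sqrt(1 + (y')^2) ) = 0  ⇒  y' / sqrt(1 + (y')^2) = const.
Hence y' is constant, so y(x) is affine.
Fitting the endpoints (-3, -4) and (6, 3):
    slope m = (3 − (-4)) / (6 − (-3)) = 7/9,
    intercept c = (-4) − m·(-3) = -5/3.
Extremal: y(x) = (7/9) x - 5/3.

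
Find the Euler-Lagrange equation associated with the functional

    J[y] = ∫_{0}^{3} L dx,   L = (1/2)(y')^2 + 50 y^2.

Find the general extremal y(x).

The Lagrangian is L = (1/2)(y')^2 + 50 y^2.
∂L/∂y = 100y.
∂L/∂y' = y'.
The Euler-Lagrange equation d/dx(∂L/∂y') − ∂L/∂y = 0 becomes:
    y'' - 100 y = 0
General solution: y(x) = A e^(10x) + B e^(-10x), where A and B are arbitrary constants fixed by the endpoint conditions.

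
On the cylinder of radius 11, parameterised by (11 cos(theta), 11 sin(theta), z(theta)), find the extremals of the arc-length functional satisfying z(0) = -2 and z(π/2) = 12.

Parameterise the cylinder of radius R = 11 as
    r(θ) = (11 cos θ, 11 sin θ, z(θ)).
The arc-length element is
    ds = sqrt(121 + (dz/dθ)^2) dθ,
so the Lagrangian is L = sqrt(121 + z'^2).
L depends on z' only, not on z or θ, so ∂L/∂z = 0 and
    ∂L/∂z' = z' / sqrt(121 + z'^2).
The Euler-Lagrange equation gives
    d/dθ( z' / sqrt(121 + z'^2) ) = 0,
so z' is constant. Integrating once:
    z(θ) = a θ + b,
a helix on the cylinder (a straight line when the cylinder is unrolled). The constants a, b are determined by the endpoint conditions.
With endpoint conditions z(0) = -2 and z(π/2) = 12: from z(0) = b we get b = -2, and a·π/2 + -2 = 12 gives a = 28/π, so
    z(θ) = (28/π) θ − 2.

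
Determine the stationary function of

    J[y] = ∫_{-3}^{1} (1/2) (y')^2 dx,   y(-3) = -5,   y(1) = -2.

The Lagrangian is L = (1/2) (y')^2.
Compute ∂L/∂y = 0, ∂L/∂y' = y'.
The Euler-Lagrange equation d/dx(∂L/∂y') − ∂L/∂y = 0 reduces to
    y'' = 0.
Its general solution is
    y(x) = A x + B,
with A, B fixed by the endpoint conditions.
Applying the endpoint conditions y(-3) = -5 and y(1) = -2: solve A·-3 + B = -5 and A·1 + B = -2. Subtracting gives A(1 − -3) = -2 − -5, so A = 3/4, and B = -5 − A·-3 = -11/4. Therefore
    y(x) = (3/4) x - 11/4.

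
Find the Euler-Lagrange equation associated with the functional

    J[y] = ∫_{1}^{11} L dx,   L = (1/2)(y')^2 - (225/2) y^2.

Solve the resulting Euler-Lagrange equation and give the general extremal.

The Lagrangian is L = (1/2)(y')^2 - (225/2) y^2.
∂L/∂y = -225y.
∂L/∂y' = y'.
The Euler-Lagrange equation d/dx(∂L/∂y') − ∂L/∂y = 0 becomes:
    y'' + 225 y = 0
General solution: y(x) = A sin(15x) + B cos(15x), where A and B are arbitrary constants fixed by the endpoint conditions.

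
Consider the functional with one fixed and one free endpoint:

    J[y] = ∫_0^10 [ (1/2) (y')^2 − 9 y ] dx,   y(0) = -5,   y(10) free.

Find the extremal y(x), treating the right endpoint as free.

The Lagrangian L = (1/2) (y')^2 − 9 y gives
    ∂L/∂y = −9,   ∂L/∂y' = y'.
Euler-Lagrange: d/dx(y') − (−9) = 0, i.e. y'' + 9 = 0, so
    y(x) = −(9/2) x^2 + C1 x + C2.
Fixed left endpoint y(0) = -5 ⇒ C2 = -5.
The right endpoint x = 10 is free, so the natural (transversality) condition is ∂L/∂y' |_{x=10} = 0, i.e. y'(10) = 0.
Compute y'(x) = −9 x + C1, so y'(10) = −90 + C1 = 0 ⇒ C1 = 90.
Therefore the extremal is
    y(x) = −(9/2) x^2 + 90 x − 5.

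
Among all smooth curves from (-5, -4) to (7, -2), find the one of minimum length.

Arc-length functional: J[y] = ∫ sqrt(1 + (y')^2) dx.
Lagrangian L = sqrt(1 + (y')^2) has no explicit y dependence, so ∂L/∂y = 0 and the Euler-Lagrange equation gives
    d/dx( y' / sqrt(1 + (y')^2) ) = 0  ⇒  y' / sqrt(1 + (y')^2) = const.
Hence y' is constant, so y(x) is affine.
Fitting the endpoints (-5, -4) and (7, -2):
    slope m = ((-2) − (-4)) / (7 − (-5)) = 1/6,
    intercept c = (-4) − m·(-5) = -19/6.
Extremal: y(x) = (1/6) x - 19/6.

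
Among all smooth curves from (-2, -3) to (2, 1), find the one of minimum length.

Arc-length functional: J[y] = ∫ sqrt(1 + (y')^2) dx.
Lagrangian L = sqrt(1 + (y')^2) has no explicit y dependence, so ∂L/∂y = 0 and the Euler-Lagrange equation gives
    d/dx( y' / sqrt(1 + (y')^2) ) = 0  ⇒  y' / sqrt(1 + (y')^2) = const.
Hence y' is constant, so y(x) is affine.
Fitting the endpoints (-2, -3) and (2, 1):
    slope m = (1 − (-3)) / (2 − (-2)) = 1,
    intercept c = (-3) − m·(-2) = -1.
Extremal: y(x) = x - 1.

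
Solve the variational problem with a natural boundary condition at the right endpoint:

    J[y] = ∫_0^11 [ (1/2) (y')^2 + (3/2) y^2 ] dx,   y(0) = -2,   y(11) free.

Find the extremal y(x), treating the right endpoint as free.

The Lagrangian L = (1/2) (y')^2 + (3/2) y^2 gives
    ∂L/∂y = 3 y,   ∂L/∂y' = y'.
Euler-Lagrange: y'' − 3 y = 0.
With k = sqrt(3), the general solution is
    y(x) = A cosh(sqrt(3) x) + B sinh(sqrt(3) x).
Fixed left endpoint y(0) = -2 ⇒ A = -2.
The right endpoint x = 11 is free, so the natural (transversality) condition is ∂L/∂y' |_{x=11} = 0, i.e. y'(11) = 0.
Compute y'(x) = A k sinh(k x) + B k cosh(k x), so
    y'(11) = A k sinh(k·11) + B k cosh(k·11) = 0
    ⇒ B = −A tanh(k·11) = 2 tanh(sqrt(3)·11).
Therefore the extremal is
    y(x) = −2 cosh(sqrt(3) x) + 2 tanh(sqrt(3)·11) sinh(sqrt(3) x).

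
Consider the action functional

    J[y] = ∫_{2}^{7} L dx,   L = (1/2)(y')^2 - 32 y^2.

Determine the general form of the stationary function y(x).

The Lagrangian is L = (1/2)(y')^2 - 32 y^2.
∂L/∂y = -64y.
∂L/∂y' = y'.
The Euler-Lagrange equation d/dx(∂L/∂y') − ∂L/∂y = 0 becomes:
    y'' + 64 y = 0
General solution: y(x) = A sin(8x) + B cos(8x), where A and B are arbitrary constants fixed by the endpoint conditions.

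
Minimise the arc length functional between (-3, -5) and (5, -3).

Arc-length functional: J[y] = ∫ sqrt(1 + (y')^2) dx.
Lagrangian L = sqrt(1 + (y')^2) has no explicit y dependence, so ∂L/∂y = 0 and the Euler-Lagrange equation gives
    d/dx( y' / sqrt(1 + (y')^2) ) = 0  ⇒  y' / sqrt(1 + (y')^2) = const.
Hence y' is constant, so y(x) is affine.
Fitting the endpoints (-3, -5) and (5, -3):
    slope m = ((-3) − (-5)) / (5 − (-3)) = 1/4,
    intercept c = (-5) − m·(-3) = -17/4.
Extremal: y(x) = (1/4) x - 17/4.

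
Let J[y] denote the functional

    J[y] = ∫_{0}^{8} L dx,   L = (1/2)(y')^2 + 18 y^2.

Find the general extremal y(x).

The Lagrangian is L = (1/2)(y')^2 + 18 y^2.
∂L/∂y = 36y.
∂L/∂y' = y'.
The Euler-Lagrange equation d/dx(∂L/∂y') − ∂L/∂y = 0 becomes:
    y'' - 36 y = 0
General solution: y(x) = A e^(6x) + B e^(-6x), where A and B are arbitrary constants fixed by the endpoint conditions.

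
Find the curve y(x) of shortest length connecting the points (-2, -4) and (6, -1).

Arc-length functional: J[y] = ∫ sqrt(1 + (y')^2) dx.
Lagrangian L = sqrt(1 + (y')^2) has no explicit y dependence, so ∂L/∂y = 0 and the Euler-Lagrange equation gives
    d/dx( y' / sqrt(1 + (y')^2) ) = 0  ⇒  y' / sqrt(1 + (y')^2) = const.
Hence y' is constant, so y(x) is affine.
Fitting the endpoints (-2, -4) and (6, -1):
    slope m = ((-1) − (-4)) / (6 − (-2)) = 3/8,
    intercept c = (-4) − m·(-2) = -13/4.
Extremal: y(x) = (3/8) x - 13/4.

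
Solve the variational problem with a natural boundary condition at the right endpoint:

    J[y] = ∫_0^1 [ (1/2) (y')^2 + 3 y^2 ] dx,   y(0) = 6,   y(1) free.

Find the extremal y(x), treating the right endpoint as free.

The Lagrangian L = (1/2) (y')^2 + 3 y^2 gives
    ∂L/∂y = 6 y,   ∂L/∂y' = y'.
Euler-Lagrange: y'' − 6 y = 0.
With k = sqrt(6), the general solution is
    y(x) = A cosh(sqrt(6) x) + B sinh(sqrt(6) x).
Fixed left endpoint y(0) = 6 ⇒ A = 6.
The right endpoint x = 1 is free, so the natural (transversality) condition is ∂L/∂y' |_{x=1} = 0, i.e. y'(1) = 0.
Compute y'(x) = A k sinh(k x) + B k cosh(k x), so
    y'(1) = A k sinh(k·1) + B k cosh(k·1) = 0
    ⇒ B = −A tanh(k·1) = − 6 tanh(sqrt(6)·1).
Therefore the extremal is
    y(x) = 6 cosh(sqrt(6) x) − 6 tanh(sqrt(6)·1) sinh(sqrt(6) x).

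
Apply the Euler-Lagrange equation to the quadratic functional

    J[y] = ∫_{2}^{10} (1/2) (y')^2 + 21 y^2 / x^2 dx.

The Lagrangian is L = (1/2) (y')^2 + 21 y^2 / x^2.
Compute ∂L/∂y = 42y/x^2, ∂L/∂y' = y'.
The Euler-Lagrange equation d/dx(∂L/∂y') − ∂L/∂y = 0 reduces to
    y'' − 42/x^2 · y = 0  (x > 0).
Its general solution is
    y(x) = A x^7 + B x^(-6),
with A, B fixed by the endpoint conditions.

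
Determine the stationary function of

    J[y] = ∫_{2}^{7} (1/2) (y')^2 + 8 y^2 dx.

The Lagrangian is L = (1/2) (y')^2 + 8 y^2.
Compute ∂L/∂y = 16y, ∂L/∂y' = y'.
The Euler-Lagrange equation d/dx(∂L/∂y') − ∂L/∂y = 0 reduces to
    y'' − 16 y = 0.
Its general solution is
    y(x) = A e^(4x) + B e^(−4x),
with A, B fixed by the endpoint conditions.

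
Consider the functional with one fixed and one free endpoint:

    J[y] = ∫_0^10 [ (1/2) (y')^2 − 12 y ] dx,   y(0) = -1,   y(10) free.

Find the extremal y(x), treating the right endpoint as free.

The Lagrangian L = (1/2) (y')^2 − 12 y gives
    ∂L/∂y = −12,   ∂L/∂y' = y'.
Euler-Lagrange: d/dx(y') − (−12) = 0, i.e. y'' + 12 = 0, so
    y(x) = −(12/2) x^2 + C1 x + C2.
Fixed left endpoint y(0) = -1 ⇒ C2 = -1.
The right endpoint x = 10 is free, so the natural (transversality) condition is ∂L/∂y' |_{x=10} = 0, i.e. y'(10) = 0.
Compute y'(x) = −12 x + C1, so y'(10) = −120 + C1 = 0 ⇒ C1 = 120.
Therefore the extremal is
    y(x) = −6 x^2 + 120 x − 1.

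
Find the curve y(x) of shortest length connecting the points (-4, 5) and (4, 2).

Arc-length functional: J[y] = ∫ sqrt(1 + (y')^2) dx.
Lagrangian L = sqrt(1 + (y')^2) has no explicit y dependence, so ∂L/∂y = 0 and the Euler-Lagrange equation gives
    d/dx( y' / sqrt(1 + (y')^2) ) = 0  ⇒  y' / sqrt(1 + (y')^2) = const.
Hence y' is constant, so y(x) is affine.
Fitting the endpoints (-4, 5) and (4, 2):
    slope m = (2 − 5) / (4 − (-4)) = -3/8,
    intercept c = 5 − m·(-4) = 7/2.
Extremal: y(x) = (-3/8) x + 7/2.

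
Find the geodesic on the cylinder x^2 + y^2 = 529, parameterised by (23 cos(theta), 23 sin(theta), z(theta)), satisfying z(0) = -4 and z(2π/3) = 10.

Parameterise the cylinder of radius R = 23 as
    r(θ) = (23 cos θ, 23 sin θ, z(θ)).
The arc-length element is
    ds = sqrt(529 + (dz/dθ)^2) dθ,
so the Lagrangian is L = sqrt(529 + z'^2).
L depends on z' only, not on z or θ, so ∂L/∂z = 0 and
    ∂L/∂z' = z' / sqrt(529 + z'^2).
The Euler-Lagrange equation gives
    d/dθ( z' / sqrt(529 + z'^2) ) = 0,
so z' is constant. Integrating once:
    z(θ) = a θ + b,
a helix on the cylinder (a straight line when the cylinder is unrolled). The constants a, b are determined by the endpoint conditions.
With endpoint conditions z(0) = -4 and z(2π/3) = 10: from z(0) = b we get b = -4, and a·2π/3 + -4 = 10 gives a = 21/π, so
    z(θ) = (21/π) θ − 4.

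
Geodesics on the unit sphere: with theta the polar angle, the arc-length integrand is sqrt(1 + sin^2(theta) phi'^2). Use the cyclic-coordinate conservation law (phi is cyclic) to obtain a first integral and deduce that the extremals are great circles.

On the unit sphere with spherical coordinates (θ, φ), the induced metric is
    ds^2 = dθ^2 + sin^2(θ) dφ^2.
Parameterise by θ; the arc-length functional is
    J[φ] = ∫ sqrt(1 + sin^2(θ) (dφ/dθ)^2) dθ,
so L = sqrt(1 + sin^2(θ) φ'^2). Compute
    ∂L/∂φ = 0  (L has no explicit φ dependence),
    ∂L/∂φ' = sin^2(θ) φ' / sqrt(1 + sin^2(θ) φ'^2).
Since ∂L/∂φ = 0, the Euler-Lagrange equation
    d/dθ(∂L/∂φ') − ∂L/∂φ = 0
reduces to d/dθ(∂L/∂φ') = 0, i.e. the momentum conjugate to φ is conserved:
    sin^2(θ) φ' / sqrt(1 + sin^2(θ) φ'^2) = C.
This is Clairaut's relation for the sphere. Solving for φ' and integrating gives the great-circle family
    cot(θ) = A cos(φ − φ_0),
i.e. the intersection of the sphere with a plane through the origin. The two constants A and φ_0 (equivalently C and one phase) are fixed by the two endpoint conditions.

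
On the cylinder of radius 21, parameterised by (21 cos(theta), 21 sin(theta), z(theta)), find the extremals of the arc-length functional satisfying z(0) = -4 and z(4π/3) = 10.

Parameterise the cylinder of radius R = 21 as
    r(θ) = (21 cos θ, 21 sin θ, z(θ)).
The arc-length element is
    ds = sqrt(441 + (dz/dθ)^2) dθ,
so the Lagrangian is L = sqrt(441 + z'^2).
L depends on z' only, not on z or θ, so ∂L/∂z = 0 and
    ∂L/∂z' = z' / sqrt(441 + z'^2).
The Euler-Lagrange equation gives
    d/dθ( z' / sqrt(441 + z'^2) ) = 0,
so z' is constant. Integrating once:
    z(θ) = a θ + b,
a helix on the cylinder (a straight line when the cylinder is unrolled). The constants a, b are determined by the endpoint conditions.
With endpoint conditions z(0) = -4 and z(4π/3) = 10: from z(0) = b we get b = -4, and a·4π/3 + -4 = 10 gives a = 21/(2π), so
    z(θ) = (21/(2π)) θ − 4.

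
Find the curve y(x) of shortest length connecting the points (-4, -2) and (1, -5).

Arc-length functional: J[y] = ∫ sqrt(1 + (y')^2) dx.
Lagrangian L = sqrt(1 + (y')^2) has no explicit y dependence, so ∂L/∂y = 0 and the Euler-Lagrange equation gives
    d/dx( y' / sqrt(1 + (y')^2) ) = 0  ⇒  y' / sqrt(1 + (y')^2) = const.
Hence y' is constant, so y(x) is affine.
Fitting the endpoints (-4, -2) and (1, -5):
    slope m = ((-5) − (-2)) / (1 − (-4)) = -3/5,
    intercept c = (-2) − m·(-4) = -22/5.
Extremal: y(x) = (-3/5) x - 22/5.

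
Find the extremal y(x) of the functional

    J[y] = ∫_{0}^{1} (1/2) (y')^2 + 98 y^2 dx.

The Lagrangian is L = (1/2) (y')^2 + 98 y^2.
Compute ∂L/∂y = 196y, ∂L/∂y' = y'.
The Euler-Lagrange equation d/dx(∂L/∂y') − ∂L/∂y = 0 reduces to
    y'' − 196 y = 0.
Its general solution is
    y(x) = A e^(14x) + B e^(−14x),
with A, B fixed by the endpoint conditions.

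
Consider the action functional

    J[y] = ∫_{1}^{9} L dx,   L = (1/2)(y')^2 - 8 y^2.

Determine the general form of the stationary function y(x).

The Lagrangian is L = (1/2)(y')^2 - 8 y^2.
∂L/∂y = -16y.
∂L/∂y' = y'.
The Euler-Lagrange equation d/dx(∂L/∂y') − ∂L/∂y = 0 becomes:
    y'' + 16 y = 0
General solution: y(x) = A sin(4x) + B cos(4x), where A and B are arbitrary constants fixed by the endpoint conditions.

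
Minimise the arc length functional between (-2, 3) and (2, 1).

Arc-length functional: J[y] = ∫ sqrt(1 + (y')^2) dx.
Lagrangian L = sqrt(1 + (y')^2) has no explicit y dependence, so ∂L/∂y = 0 and the Euler-Lagrange equation gives
    d/dx( y' / sqrt(1 + (y')^2) ) = 0  ⇒  y' / sqrt(1 + (y')^2) = const.
Hence y' is constant, so y(x) is affine.
Fitting the endpoints (-2, 3) and (2, 1):
    slope m = (1 − 3) / (2 − (-2)) = -1/2,
    intercept c = 3 − m·(-2) = 2.
Extremal: y(x) = (-1/2) x + 2.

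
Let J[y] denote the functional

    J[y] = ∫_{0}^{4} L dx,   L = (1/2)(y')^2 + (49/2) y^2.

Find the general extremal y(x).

The Lagrangian is L = (1/2)(y')^2 + (49/2) y^2.
∂L/∂y = 49y.
∂L/∂y' = y'.
The Euler-Lagrange equation d/dx(∂L/∂y') − ∂L/∂y = 0 becomes:
    y'' - 49 y = 0
General solution: y(x) = A e^(7x) + B e^(-7x), where A and B are arbitrary constants fixed by the endpoint conditions.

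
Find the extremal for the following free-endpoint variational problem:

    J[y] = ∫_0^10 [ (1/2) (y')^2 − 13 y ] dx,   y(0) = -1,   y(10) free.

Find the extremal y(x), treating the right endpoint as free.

The Lagrangian L = (1/2) (y')^2 − 13 y gives
    ∂L/∂y = −13,   ∂L/∂y' = y'.
Euler-Lagrange: d/dx(y') − (−13) = 0, i.e. y'' + 13 = 0, so
    y(x) = −(13/2) x^2 + C1 x + C2.
Fixed left endpoint y(0) = -1 ⇒ C2 = -1.
The right endpoint x = 10 is free, so the natural (transversality) condition is ∂L/∂y' |_{x=10} = 0, i.e. y'(10) = 0.
Compute y'(x) = −13 x + C1, so y'(10) = −130 + C1 = 0 ⇒ C1 = 130.
Therefore the extremal is
    y(x) = −(13/2) x^2 + 130 x − 1.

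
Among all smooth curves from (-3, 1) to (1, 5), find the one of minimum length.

Arc-length functional: J[y] = ∫ sqrt(1 + (y')^2) dx.
Lagrangian L = sqrt(1 + (y')^2) has no explicit y dependence, so ∂L/∂y = 0 and the Euler-Lagrange equation gives
    d/dx( y' / sqrt(1 + (y')^2) ) = 0  ⇒  y' / sqrt(1 + (y')^2) = const.
Hence y' is constant, so y(x) is affine.
Fitting the endpoints (-3, 1) and (1, 5):
    slope m = (5 − 1) / (1 − (-3)) = 1,
    intercept c = 1 − m·(-3) = 4.
Extremal: y(x) = x + 4.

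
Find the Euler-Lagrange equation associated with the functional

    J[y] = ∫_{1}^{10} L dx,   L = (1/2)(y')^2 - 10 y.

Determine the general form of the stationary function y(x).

The Lagrangian is L = (1/2)(y')^2 - 10 y.
∂L/∂y = -10.
∂L/∂y' = y'.
The Euler-Lagrange equation d/dx(∂L/∂y') − ∂L/∂y = 0 becomes:
    y'' + 10 = 0
General solution: y(x) = -5 x^2 + A x + B, where A and B are arbitrary constants fixed by the endpoint conditions.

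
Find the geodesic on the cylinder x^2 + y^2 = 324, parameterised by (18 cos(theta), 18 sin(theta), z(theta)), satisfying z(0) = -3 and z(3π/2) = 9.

Parameterise the cylinder of radius R = 18 as
    r(θ) = (18 cos θ, 18 sin θ, z(θ)).
The arc-length element is
    ds = sqrt(324 + (dz/dθ)^2) dθ,
so the Lagrangian is L = sqrt(324 + z'^2).
L depends on z' only, not on z or θ, so ∂L/∂z = 0 and
    ∂L/∂z' = z' / sqrt(324 + z'^2).
The Euler-Lagrange equation gives
    d/dθ( z' / sqrt(324 + z'^2) ) = 0,
so z' is constant. Integrating once:
    z(θ) = a θ + b,
a helix on the cylinder (a straight line when the cylinder is unrolled). The constants a, b are determined by the endpoint conditions.
With endpoint conditions z(0) = -3 and z(3π/2) = 9: from z(0) = b we get b = -3, and a·3π/2 + -3 = 9 gives a = 8/π, so
    z(θ) = (8/π) θ − 3.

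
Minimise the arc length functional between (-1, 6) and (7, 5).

Arc-length functional: J[y] = ∫ sqrt(1 + (y')^2) dx.
Lagrangian L = sqrt(1 + (y')^2) has no explicit y dependence, so ∂L/∂y = 0 and the Euler-Lagrange equation gives
    d/dx( y' / sqrt(1 + (y')^2) ) = 0  ⇒  y' / sqrt(1 + (y')^2) = const.
Hence y' is constant, so y(x) is affine.
Fitting the endpoints (-1, 6) and (7, 5):
    slope m = (5 − 6) / (7 − (-1)) = -1/8,
    intercept c = 6 − m·(-1) = 47/8.
Extremal: y(x) = (-1/8) x + 47/8.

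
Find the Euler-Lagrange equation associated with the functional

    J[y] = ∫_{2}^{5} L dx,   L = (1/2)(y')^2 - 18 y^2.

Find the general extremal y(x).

The Lagrangian is L = (1/2)(y')^2 - 18 y^2.
∂L/∂y = -36y.
∂L/∂y' = y'.
The Euler-Lagrange equation d/dx(∂L/∂y') − ∂L/∂y = 0 becomes:
    y'' + 36 y = 0
General solution: y(x) = A sin(6x) + B cos(6x), where A and B are arbitrary constants fixed by the endpoint conditions.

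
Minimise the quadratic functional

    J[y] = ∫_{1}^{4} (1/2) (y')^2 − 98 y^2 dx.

The Lagrangian is L = (1/2) (y')^2 − 98 y^2.
Compute ∂L/∂y = -196y, ∂L/∂y' = y'.
The Euler-Lagrange equation d/dx(∂L/∂y') − ∂L/∂y = 0 reduces to
    y'' + 196 y = 0.
Its general solution is
    y(x) = A sin(14x) + B cos(14x),
with A, B fixed by the endpoint conditions.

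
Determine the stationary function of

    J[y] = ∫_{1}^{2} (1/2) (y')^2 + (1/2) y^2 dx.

The Lagrangian is L = (1/2) (y')^2 + (1/2) y^2.
Compute ∂L/∂y = y, ∂L/∂y' = y'.
The Euler-Lagrange equation d/dx(∂L/∂y') − ∂L/∂y = 0 reduces to
    y'' − y = 0.
Its general solution is
    y(x) = A e^x + B e^(−x),
with A, B fixed by the endpoint conditions.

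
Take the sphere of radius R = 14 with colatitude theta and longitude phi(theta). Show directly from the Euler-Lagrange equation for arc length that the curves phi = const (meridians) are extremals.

On the sphere of radius R = 14 with spherical coordinates (θ, φ), the induced metric is
    ds^2 = 196(dθ^2 + sin^2(θ) dφ^2).
Using θ as the parameter, the arc-length functional becomes
    J[φ] = ∫ 14 sqrt(1 + sin^2(θ) (dφ/dθ)^2) dθ.
So L = 14 sqrt(1 + sin^2(θ) φ'^2). Compute
    ∂L/∂φ = 0  (L has no explicit φ dependence),
    ∂L/∂φ' = 14 sin^2(θ) φ' / sqrt(1 + sin^2(θ) φ'^2).
For the candidate φ(θ) = c (constant), φ' = 0, so ∂L/∂φ' evaluated along the candidate vanishes, and ∂L/∂φ is identically zero. Hence
    d/dθ(∂L/∂φ') − ∂L/∂φ = 0
is satisfied. Therefore meridians φ = const are extremals of arc length — they are geodesics on the sphere.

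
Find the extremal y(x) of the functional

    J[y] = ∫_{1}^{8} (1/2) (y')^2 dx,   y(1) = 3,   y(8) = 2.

The Lagrangian is L = (1/2) (y')^2.
Compute ∂L/∂y = 0, ∂L/∂y' = y'.
The Euler-Lagrange equation d/dx(∂L/∂y') − ∂L/∂y = 0 reduces to
    y'' = 0.
Its general solution is
    y(x) = A x + B,
with A, B fixed by the endpoint conditions.
Applying the endpoint conditions y(1) = 3 and y(8) = 2: solve A·1 + B = 3 and A·8 + B = 2. Subtracting gives A(8 − 1) = 2 − 3, so A = -1/7, and B = 3 − A·1 = 22/7. Therefore
    y(x) = (-1/7) x + 22/7.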